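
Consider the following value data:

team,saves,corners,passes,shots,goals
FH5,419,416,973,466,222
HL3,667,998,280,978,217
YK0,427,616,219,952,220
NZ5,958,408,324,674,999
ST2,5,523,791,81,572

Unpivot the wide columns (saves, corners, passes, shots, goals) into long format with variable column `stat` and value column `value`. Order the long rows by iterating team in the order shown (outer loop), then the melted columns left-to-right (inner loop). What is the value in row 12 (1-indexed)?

25 rows total (5 × 5). Row 12: index ⌊(12-1)/5⌋ = 2 into team → YK0; (12-1) mod 5 = 1 into the melted columns → corners.
So row 12 is (YK0, corners, 616); value = 616.

616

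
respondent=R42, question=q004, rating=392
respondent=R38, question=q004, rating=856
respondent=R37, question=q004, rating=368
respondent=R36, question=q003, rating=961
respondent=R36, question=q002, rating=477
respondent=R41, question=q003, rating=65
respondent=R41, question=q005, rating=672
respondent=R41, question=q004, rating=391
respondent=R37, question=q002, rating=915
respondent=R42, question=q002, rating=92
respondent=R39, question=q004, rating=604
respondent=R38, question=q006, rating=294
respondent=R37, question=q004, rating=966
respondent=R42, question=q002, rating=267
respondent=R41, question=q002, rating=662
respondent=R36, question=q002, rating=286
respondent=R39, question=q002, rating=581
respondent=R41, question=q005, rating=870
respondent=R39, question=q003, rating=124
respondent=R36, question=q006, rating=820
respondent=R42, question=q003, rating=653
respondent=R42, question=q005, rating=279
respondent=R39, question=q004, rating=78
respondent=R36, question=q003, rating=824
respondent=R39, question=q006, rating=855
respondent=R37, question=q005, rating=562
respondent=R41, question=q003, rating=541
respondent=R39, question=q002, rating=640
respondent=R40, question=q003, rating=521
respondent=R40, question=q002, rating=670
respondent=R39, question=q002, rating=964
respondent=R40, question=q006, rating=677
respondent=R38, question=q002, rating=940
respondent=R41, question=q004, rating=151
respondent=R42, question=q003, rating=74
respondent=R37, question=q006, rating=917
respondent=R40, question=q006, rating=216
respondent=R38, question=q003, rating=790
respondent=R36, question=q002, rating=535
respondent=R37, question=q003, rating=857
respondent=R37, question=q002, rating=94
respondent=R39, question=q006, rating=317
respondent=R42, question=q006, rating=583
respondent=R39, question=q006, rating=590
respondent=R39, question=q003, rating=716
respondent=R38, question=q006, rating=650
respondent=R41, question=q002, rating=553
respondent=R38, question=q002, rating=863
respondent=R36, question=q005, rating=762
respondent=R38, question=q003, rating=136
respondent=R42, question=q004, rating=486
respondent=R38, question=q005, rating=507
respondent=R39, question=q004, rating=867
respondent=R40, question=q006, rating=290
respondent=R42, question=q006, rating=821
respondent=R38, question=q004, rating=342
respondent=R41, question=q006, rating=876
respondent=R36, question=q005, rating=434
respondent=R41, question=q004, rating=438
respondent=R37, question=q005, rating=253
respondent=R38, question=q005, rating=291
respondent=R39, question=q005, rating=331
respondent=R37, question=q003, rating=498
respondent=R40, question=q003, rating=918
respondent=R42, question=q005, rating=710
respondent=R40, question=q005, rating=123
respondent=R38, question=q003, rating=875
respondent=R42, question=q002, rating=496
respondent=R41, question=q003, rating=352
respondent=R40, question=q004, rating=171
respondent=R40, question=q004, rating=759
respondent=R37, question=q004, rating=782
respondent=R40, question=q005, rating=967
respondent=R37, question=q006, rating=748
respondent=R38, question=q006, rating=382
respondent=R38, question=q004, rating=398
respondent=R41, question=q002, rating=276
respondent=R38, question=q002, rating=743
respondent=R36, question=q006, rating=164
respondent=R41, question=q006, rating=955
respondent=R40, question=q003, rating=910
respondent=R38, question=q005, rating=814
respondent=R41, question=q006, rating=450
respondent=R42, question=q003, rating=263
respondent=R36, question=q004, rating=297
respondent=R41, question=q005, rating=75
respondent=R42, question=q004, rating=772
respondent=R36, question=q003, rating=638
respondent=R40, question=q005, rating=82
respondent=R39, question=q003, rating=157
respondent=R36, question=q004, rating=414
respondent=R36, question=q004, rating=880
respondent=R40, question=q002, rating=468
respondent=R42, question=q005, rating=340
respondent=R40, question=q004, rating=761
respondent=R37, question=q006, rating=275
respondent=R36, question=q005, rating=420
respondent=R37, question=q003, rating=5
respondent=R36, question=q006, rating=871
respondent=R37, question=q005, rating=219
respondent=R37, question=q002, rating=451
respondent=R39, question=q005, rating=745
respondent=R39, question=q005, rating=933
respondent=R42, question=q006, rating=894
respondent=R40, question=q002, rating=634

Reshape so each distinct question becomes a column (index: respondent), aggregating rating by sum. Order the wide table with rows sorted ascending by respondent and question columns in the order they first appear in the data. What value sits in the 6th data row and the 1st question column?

980

With rows sorted ascending by respondent, row 6 is respondent=R41. question columns in first-appearance order: q004, q003, q002, q005, q006; column 1 is q004.
Long rows with respondent=R41, question=q004: 391 + 151 + 438 = 980.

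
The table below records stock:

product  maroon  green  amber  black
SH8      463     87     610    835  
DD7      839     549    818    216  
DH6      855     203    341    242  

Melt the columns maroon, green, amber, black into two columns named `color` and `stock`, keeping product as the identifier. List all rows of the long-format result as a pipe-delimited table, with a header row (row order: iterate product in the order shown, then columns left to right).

| product | color | stock |
| SH8 | maroon | 463 |
| SH8 | green | 87 |
| SH8 | amber | 610 |
| SH8 | black | 835 |
| DD7 | maroon | 839 |
| DD7 | green | 549 |
| DD7 | amber | 818 |
| DD7 | black | 216 |
| DH6 | maroon | 855 |
| DH6 | green | 203 |
| DH6 | amber | 341 |
| DH6 | black | 242 |

Each (product, column) pair becomes one row: 3 × 4 = 12 rows.
For example, (SH8, maroon) → stock=463.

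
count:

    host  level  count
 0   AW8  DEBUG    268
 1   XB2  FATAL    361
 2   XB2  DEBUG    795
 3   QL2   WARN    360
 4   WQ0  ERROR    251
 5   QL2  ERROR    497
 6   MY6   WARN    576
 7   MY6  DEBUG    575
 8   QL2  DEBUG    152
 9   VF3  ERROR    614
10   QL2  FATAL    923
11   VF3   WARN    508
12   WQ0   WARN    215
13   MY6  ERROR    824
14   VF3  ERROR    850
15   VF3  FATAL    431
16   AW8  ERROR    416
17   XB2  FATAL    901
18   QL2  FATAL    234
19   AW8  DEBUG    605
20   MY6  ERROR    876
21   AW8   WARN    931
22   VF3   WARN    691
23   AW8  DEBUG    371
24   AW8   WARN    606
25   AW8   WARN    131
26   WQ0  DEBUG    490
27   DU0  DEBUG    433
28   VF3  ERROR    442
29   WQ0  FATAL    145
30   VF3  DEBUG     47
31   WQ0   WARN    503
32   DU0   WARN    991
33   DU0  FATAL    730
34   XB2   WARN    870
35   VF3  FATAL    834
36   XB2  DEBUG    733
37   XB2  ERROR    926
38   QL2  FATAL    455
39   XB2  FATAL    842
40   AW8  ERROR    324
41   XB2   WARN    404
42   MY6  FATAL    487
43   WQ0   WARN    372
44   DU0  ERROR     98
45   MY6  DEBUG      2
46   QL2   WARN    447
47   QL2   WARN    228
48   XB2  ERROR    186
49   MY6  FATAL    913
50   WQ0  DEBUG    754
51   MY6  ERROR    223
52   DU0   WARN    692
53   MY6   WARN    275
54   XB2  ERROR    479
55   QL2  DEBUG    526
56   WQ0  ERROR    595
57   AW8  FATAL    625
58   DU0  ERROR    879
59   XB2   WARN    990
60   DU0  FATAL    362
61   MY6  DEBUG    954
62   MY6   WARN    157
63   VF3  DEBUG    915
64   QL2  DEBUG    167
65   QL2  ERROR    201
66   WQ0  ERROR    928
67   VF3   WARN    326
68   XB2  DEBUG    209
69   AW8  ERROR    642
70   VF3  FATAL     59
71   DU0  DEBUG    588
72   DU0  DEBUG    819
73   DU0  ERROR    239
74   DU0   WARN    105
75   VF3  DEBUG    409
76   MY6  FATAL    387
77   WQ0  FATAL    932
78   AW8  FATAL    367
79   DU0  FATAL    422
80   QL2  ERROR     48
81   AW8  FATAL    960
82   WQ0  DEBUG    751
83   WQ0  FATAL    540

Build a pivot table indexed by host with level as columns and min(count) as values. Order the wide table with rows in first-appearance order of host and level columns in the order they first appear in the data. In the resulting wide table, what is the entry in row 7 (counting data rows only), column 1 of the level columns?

With rows in first-appearance order of host, row 7 is host=DU0. level columns in first-appearance order: DEBUG, FATAL, WARN, ERROR; column 1 is DEBUG.
Long rows with host=DU0, level=DEBUG: min(433, 588, 819) = 433.

433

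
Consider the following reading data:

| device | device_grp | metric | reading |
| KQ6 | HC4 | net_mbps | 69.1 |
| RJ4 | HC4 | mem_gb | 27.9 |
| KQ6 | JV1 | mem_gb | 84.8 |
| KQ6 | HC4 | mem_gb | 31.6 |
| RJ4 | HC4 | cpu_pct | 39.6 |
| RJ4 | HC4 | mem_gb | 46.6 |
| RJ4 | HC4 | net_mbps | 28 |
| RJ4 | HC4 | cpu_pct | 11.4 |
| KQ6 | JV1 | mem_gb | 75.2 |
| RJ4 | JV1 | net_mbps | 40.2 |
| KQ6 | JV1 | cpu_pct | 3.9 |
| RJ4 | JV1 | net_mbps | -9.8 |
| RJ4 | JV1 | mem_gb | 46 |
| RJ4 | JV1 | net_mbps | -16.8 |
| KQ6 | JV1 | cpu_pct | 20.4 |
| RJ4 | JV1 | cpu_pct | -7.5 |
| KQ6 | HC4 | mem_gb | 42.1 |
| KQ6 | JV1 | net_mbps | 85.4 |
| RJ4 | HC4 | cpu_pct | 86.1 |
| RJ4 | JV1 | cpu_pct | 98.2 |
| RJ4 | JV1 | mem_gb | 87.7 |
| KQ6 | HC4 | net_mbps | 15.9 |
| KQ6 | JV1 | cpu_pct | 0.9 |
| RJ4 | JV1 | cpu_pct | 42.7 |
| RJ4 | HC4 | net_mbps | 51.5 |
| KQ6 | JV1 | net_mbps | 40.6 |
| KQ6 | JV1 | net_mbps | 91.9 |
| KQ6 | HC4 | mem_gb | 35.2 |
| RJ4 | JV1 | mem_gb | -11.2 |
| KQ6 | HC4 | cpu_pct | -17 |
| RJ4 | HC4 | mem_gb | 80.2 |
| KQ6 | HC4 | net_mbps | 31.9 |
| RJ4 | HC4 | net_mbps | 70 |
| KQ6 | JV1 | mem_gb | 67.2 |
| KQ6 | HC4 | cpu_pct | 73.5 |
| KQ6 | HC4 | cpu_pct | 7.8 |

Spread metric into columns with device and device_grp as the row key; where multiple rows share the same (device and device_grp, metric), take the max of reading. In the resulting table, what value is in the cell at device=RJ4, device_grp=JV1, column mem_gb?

87.7

Rows with device=RJ4, device_grp=JV1 and metric=mem_gb: reading values are 46, 87.7, -11.2.
max(46, 87.7, -11.2) = 87.7.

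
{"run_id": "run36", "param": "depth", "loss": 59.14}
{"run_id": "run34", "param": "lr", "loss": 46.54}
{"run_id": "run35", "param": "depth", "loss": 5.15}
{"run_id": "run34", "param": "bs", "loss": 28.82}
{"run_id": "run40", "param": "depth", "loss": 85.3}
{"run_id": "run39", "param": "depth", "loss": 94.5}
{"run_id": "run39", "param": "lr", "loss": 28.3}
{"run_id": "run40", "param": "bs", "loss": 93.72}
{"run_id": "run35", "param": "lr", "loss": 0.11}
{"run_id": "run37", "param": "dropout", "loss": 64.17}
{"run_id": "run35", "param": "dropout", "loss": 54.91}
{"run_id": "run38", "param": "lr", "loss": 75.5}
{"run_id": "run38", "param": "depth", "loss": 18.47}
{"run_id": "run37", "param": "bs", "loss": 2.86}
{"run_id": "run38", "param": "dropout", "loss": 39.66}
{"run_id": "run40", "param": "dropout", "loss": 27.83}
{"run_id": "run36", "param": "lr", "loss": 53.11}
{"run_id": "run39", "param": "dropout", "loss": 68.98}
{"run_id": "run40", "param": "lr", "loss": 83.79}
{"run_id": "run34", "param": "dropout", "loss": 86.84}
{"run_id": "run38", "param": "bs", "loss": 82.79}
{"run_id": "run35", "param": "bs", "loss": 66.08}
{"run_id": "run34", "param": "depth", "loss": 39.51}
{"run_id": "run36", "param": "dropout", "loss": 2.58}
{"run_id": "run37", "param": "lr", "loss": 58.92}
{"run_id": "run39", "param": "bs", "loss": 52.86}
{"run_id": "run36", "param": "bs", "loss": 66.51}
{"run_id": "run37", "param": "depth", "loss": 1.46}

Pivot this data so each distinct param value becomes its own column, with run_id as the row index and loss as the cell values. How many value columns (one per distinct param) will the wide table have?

4

4 distinct param values: lr, bs, depth, dropout.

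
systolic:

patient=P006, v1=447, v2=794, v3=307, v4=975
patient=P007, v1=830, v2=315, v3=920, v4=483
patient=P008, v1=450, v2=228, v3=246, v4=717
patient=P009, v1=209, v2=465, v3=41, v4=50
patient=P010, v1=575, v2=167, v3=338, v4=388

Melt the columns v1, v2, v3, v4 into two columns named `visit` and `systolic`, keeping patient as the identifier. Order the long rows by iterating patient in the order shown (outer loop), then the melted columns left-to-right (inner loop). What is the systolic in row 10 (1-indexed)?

20 rows total (5 × 4). Row 10: index ⌊(10-1)/4⌋ = 2 into patient → P008; (10-1) mod 4 = 1 into the melted columns → v2.
So row 10 is (P008, v2, 228); systolic = 228.

228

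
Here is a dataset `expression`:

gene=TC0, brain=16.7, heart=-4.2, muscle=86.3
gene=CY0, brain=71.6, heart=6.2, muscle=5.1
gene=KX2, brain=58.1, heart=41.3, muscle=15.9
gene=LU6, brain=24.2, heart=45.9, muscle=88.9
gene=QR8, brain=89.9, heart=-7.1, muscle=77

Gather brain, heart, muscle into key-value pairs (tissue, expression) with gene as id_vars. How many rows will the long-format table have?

15

5 gene values × 3 melted columns = 15 rows.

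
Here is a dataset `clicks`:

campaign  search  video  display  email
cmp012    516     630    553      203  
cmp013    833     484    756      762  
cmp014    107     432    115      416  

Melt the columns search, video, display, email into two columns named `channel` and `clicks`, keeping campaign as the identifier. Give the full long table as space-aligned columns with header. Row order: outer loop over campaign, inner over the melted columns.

campaign  channel  clicks
cmp012    search   516   
cmp012    video    630   
cmp012    display  553   
cmp012    email    203   
cmp013    search   833   
cmp013    video    484   
cmp013    display  756   
cmp013    email    762   
cmp014    search   107   
cmp014    video    432   
cmp014    display  115   
cmp014    email    416   

Each (campaign, column) pair becomes one row: 3 × 4 = 12 rows.
For example, (cmp012, search) → clicks=516.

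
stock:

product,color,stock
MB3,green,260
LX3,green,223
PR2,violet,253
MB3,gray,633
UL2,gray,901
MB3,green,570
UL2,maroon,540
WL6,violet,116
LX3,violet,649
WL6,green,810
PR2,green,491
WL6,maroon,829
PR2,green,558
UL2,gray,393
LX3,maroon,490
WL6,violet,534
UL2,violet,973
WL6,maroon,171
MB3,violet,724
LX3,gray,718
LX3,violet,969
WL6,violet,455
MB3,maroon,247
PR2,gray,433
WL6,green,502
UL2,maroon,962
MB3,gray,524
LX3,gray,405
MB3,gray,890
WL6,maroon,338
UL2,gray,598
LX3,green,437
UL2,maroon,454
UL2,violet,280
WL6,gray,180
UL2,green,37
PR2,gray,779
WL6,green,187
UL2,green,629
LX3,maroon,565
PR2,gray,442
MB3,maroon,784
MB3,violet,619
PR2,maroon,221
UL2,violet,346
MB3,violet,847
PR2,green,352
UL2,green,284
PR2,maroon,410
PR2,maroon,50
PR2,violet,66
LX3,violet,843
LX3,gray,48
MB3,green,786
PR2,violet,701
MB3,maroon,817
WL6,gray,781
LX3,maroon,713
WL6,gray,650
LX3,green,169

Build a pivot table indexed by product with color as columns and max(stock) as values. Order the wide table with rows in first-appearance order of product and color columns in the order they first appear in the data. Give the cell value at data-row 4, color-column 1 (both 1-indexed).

With rows in first-appearance order of product, row 4 is product=UL2. color columns in first-appearance order: green, violet, gray, maroon; column 1 is green.
Long rows with product=UL2, color=green: max(37, 629, 284) = 629.

629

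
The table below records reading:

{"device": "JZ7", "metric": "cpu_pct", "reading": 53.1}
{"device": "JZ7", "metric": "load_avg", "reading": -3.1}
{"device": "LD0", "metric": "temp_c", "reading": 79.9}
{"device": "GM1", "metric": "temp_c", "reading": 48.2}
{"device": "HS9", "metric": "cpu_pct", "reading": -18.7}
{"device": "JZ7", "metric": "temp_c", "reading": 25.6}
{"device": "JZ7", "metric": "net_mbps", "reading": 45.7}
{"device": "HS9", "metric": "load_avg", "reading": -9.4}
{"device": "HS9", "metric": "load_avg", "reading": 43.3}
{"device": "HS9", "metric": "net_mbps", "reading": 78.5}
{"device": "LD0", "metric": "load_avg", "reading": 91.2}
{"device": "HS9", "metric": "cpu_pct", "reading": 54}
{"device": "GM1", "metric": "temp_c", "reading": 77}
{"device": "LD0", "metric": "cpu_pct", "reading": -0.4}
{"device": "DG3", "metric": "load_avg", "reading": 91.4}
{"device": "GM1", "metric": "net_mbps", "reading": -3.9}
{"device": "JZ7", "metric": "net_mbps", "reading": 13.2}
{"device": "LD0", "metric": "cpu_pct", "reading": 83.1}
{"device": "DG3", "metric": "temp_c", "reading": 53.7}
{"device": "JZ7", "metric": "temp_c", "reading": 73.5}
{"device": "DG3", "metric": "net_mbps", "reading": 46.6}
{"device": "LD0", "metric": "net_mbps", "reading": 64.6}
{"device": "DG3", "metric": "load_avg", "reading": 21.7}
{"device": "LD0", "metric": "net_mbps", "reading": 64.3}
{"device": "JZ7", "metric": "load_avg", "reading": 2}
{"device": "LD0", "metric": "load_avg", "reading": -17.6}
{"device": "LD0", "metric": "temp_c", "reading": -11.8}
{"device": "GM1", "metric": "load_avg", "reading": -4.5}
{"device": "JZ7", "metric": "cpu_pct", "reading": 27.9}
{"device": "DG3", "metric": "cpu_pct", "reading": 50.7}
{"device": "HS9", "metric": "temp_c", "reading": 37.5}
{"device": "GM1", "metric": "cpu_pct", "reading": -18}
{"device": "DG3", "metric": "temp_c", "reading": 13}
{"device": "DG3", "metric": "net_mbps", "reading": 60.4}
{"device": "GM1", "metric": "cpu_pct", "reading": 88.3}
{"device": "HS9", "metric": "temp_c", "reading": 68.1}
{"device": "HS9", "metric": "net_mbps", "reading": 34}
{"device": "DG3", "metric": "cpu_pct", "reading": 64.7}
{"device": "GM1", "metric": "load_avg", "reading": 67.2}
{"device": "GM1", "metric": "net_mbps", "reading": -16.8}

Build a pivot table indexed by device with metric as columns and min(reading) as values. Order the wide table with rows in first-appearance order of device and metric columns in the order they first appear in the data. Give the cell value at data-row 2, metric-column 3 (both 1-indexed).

With rows in first-appearance order of device, row 2 is device=LD0. metric columns in first-appearance order: cpu_pct, load_avg, temp_c, net_mbps; column 3 is temp_c.
Long rows with device=LD0, metric=temp_c: min(79.9, -11.8) = -11.8.

-11.8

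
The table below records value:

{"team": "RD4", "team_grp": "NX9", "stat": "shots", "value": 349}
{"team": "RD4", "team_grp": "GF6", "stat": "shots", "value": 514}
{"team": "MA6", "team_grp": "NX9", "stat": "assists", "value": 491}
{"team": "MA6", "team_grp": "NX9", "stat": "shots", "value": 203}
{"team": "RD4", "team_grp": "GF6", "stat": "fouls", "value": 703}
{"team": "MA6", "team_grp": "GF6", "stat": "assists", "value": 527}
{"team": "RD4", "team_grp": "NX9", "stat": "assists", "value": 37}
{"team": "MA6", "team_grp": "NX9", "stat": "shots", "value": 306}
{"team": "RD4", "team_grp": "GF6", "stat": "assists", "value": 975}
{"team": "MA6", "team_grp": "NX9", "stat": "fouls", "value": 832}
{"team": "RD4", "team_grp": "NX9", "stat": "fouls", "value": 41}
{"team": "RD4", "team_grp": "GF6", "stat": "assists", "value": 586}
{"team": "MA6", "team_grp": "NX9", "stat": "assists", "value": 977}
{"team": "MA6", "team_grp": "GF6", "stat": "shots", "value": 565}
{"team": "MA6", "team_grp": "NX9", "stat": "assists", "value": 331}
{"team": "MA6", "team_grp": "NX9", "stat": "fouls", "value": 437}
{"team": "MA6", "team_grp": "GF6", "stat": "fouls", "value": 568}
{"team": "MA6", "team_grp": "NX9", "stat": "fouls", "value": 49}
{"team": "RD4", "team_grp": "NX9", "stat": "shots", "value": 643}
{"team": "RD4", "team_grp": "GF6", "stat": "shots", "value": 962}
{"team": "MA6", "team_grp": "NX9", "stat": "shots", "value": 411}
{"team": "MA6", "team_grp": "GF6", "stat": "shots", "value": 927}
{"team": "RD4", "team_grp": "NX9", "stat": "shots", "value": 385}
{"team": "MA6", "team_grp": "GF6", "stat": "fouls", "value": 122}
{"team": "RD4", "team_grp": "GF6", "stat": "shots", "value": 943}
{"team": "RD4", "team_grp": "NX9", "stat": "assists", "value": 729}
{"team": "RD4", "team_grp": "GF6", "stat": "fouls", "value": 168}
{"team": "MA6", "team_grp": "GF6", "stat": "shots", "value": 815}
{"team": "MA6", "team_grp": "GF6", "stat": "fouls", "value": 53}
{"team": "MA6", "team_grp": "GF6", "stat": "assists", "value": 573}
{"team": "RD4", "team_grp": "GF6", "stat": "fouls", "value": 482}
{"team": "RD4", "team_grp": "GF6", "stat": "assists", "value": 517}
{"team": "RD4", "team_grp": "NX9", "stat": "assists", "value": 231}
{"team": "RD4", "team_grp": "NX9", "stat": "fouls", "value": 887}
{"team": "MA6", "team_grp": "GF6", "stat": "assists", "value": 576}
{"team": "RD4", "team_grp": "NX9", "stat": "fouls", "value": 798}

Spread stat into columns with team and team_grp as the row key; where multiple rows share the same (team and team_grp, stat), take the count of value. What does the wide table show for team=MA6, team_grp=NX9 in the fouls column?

Rows with team=MA6, team_grp=NX9 and stat=fouls: value values are 832, 437, 49.
3 rows match — count = 3.

3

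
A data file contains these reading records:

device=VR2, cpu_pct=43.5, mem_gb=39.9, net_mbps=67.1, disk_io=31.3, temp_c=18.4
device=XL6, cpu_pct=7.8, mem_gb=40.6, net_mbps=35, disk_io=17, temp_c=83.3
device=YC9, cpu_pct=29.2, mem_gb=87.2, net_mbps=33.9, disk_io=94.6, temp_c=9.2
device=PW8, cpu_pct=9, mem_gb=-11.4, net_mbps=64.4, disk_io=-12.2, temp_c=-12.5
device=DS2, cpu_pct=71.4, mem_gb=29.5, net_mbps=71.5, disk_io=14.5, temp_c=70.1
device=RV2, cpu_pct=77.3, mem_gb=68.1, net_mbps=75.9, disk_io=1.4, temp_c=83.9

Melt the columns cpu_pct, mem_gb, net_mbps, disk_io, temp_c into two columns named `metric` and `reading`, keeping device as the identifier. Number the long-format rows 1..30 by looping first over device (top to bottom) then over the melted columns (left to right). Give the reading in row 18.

64.4

30 rows total (6 × 5). Row 18: index ⌊(18-1)/5⌋ = 3 into device → PW8; (18-1) mod 5 = 2 into the melted columns → net_mbps.
So row 18 is (PW8, net_mbps, 64.4); reading = 64.4.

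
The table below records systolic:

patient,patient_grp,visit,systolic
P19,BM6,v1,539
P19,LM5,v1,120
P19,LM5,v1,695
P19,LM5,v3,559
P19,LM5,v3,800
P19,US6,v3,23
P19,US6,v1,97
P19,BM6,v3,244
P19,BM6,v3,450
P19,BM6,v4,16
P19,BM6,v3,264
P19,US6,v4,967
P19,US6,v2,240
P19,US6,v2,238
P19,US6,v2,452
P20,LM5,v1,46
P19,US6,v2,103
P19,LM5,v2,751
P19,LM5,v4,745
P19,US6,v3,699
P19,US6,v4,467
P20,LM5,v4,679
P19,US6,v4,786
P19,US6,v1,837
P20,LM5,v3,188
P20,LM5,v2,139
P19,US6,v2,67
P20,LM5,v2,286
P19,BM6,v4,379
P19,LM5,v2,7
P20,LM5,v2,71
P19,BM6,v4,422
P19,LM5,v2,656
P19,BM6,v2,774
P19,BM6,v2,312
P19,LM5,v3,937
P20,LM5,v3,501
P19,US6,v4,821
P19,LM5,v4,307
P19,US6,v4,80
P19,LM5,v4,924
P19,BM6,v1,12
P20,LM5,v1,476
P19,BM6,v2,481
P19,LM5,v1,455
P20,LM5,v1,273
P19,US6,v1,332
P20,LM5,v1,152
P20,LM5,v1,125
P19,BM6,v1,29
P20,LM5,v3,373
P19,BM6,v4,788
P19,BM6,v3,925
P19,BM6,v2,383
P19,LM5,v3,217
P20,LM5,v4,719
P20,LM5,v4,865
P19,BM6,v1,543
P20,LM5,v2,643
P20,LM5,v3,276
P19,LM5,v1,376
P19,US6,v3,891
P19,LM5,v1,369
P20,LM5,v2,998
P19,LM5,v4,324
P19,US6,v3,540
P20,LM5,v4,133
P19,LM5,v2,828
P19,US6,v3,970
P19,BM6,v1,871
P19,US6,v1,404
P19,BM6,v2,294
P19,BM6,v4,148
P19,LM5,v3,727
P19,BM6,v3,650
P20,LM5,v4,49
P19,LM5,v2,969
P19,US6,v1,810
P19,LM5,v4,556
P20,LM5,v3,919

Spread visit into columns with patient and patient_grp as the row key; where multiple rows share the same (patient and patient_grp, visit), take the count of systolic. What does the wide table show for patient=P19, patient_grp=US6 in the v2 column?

Rows with patient=P19, patient_grp=US6 and visit=v2: systolic values are 240, 238, 452, 103, 67.
5 rows match — count = 5.

5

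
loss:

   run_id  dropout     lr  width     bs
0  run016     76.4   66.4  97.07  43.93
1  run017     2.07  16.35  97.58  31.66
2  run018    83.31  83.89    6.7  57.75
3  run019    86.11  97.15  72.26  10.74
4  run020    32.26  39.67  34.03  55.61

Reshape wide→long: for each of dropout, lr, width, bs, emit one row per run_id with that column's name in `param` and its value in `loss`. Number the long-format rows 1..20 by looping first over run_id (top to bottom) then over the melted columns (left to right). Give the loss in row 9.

83.31

20 rows total (5 × 4). Row 9: index ⌊(9-1)/4⌋ = 2 into run_id → run018; (9-1) mod 4 = 0 into the melted columns → dropout.
So row 9 is (run018, dropout, 83.31); loss = 83.31.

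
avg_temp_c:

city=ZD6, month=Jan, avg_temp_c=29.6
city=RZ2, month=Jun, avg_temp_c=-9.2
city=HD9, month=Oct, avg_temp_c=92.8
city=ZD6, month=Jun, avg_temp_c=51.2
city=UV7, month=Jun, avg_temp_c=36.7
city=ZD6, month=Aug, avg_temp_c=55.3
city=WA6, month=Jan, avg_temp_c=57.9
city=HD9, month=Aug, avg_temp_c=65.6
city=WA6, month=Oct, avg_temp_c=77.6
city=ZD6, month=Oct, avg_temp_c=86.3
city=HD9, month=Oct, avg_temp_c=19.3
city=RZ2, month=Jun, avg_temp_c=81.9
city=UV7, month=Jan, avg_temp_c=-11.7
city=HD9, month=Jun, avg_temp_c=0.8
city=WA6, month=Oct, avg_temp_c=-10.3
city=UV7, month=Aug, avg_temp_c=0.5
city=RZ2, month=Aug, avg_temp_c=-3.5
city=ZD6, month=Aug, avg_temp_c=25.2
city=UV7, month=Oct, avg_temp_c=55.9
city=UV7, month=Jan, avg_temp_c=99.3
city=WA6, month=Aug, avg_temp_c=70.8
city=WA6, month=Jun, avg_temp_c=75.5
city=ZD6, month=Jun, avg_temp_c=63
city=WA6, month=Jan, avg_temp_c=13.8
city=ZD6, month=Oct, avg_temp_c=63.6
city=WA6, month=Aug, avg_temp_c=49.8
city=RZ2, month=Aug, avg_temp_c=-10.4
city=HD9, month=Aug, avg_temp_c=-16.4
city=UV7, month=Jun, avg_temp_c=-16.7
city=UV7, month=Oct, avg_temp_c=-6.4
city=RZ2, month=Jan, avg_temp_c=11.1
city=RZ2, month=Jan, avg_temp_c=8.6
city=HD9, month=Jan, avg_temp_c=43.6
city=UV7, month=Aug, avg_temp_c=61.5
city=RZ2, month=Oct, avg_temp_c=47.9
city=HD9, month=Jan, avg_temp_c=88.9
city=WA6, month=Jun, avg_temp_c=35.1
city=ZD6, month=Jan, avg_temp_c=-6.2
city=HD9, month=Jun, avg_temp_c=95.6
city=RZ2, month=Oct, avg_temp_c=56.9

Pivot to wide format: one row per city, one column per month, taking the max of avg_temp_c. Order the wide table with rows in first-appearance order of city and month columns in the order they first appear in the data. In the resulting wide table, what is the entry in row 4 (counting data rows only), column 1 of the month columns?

99.3

With rows in first-appearance order of city, row 4 is city=UV7. month columns in first-appearance order: Jan, Jun, Oct, Aug; column 1 is Jan.
Long rows with city=UV7, month=Jan: max(-11.7, 99.3) = 99.3.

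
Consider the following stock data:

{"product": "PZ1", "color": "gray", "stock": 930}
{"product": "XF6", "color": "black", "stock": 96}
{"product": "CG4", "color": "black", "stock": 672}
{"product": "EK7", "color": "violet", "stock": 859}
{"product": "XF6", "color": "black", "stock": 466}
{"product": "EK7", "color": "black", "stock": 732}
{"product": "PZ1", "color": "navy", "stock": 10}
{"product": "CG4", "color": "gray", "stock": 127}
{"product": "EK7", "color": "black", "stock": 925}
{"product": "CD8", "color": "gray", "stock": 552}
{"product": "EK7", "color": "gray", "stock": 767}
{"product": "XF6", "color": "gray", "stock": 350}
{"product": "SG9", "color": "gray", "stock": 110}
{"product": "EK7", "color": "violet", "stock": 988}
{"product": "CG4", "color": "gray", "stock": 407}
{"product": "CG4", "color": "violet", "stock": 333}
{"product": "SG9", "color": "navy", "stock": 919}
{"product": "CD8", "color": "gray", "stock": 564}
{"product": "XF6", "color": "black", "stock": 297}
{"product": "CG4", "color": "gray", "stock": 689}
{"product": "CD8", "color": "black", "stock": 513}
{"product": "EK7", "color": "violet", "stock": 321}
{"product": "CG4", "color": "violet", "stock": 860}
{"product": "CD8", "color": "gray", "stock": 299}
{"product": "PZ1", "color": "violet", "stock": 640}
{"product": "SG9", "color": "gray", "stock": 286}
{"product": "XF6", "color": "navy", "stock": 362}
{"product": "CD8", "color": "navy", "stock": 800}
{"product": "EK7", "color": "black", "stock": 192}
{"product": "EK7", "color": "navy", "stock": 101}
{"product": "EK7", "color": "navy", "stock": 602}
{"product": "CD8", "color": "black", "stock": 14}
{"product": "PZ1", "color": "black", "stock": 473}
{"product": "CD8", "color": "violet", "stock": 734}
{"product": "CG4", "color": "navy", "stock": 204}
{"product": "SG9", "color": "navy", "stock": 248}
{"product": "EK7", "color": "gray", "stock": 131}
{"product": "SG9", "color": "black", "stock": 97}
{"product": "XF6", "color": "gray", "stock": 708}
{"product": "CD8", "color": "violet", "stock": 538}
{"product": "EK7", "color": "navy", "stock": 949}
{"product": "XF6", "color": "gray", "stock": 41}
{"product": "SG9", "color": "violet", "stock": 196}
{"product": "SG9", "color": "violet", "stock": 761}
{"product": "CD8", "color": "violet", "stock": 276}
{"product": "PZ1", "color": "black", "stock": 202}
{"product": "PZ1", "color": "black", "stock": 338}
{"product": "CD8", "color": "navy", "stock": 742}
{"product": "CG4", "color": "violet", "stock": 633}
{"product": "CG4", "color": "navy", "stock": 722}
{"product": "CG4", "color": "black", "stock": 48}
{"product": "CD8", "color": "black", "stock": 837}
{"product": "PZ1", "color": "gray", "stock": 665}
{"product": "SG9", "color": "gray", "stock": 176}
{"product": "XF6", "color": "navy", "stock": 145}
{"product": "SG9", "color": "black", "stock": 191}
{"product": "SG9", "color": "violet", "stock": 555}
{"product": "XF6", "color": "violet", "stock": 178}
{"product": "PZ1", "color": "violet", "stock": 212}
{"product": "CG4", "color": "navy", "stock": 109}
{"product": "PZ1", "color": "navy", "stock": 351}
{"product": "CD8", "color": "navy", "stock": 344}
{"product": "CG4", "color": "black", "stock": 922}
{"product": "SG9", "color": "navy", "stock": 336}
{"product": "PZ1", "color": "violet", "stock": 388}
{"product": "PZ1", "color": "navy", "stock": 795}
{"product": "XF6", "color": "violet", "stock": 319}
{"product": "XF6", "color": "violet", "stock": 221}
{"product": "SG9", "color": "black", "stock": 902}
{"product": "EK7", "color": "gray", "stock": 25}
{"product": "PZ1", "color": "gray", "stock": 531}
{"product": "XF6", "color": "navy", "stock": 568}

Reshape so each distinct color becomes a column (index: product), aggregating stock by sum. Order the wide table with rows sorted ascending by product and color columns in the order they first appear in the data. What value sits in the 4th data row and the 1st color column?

With rows sorted ascending by product, row 4 is product=PZ1. color columns in first-appearance order: gray, black, violet, navy; column 1 is gray.
Long rows with product=PZ1, color=gray: 930 + 665 + 531 = 2126.

2126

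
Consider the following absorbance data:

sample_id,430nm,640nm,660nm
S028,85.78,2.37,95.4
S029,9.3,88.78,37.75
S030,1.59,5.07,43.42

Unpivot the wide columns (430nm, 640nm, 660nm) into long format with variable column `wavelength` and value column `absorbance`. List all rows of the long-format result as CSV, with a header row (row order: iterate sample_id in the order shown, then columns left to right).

Each (sample_id, column) pair becomes one row: 3 × 3 = 9 rows.
For example, (S028, 430nm) → absorbance=85.78.

sample_id,wavelength,absorbance
S028,430nm,85.78
S028,640nm,2.37
S028,660nm,95.4
S029,430nm,9.3
S029,640nm,88.78
S029,660nm,37.75
S030,430nm,1.59
S030,640nm,5.07
S030,660nm,43.42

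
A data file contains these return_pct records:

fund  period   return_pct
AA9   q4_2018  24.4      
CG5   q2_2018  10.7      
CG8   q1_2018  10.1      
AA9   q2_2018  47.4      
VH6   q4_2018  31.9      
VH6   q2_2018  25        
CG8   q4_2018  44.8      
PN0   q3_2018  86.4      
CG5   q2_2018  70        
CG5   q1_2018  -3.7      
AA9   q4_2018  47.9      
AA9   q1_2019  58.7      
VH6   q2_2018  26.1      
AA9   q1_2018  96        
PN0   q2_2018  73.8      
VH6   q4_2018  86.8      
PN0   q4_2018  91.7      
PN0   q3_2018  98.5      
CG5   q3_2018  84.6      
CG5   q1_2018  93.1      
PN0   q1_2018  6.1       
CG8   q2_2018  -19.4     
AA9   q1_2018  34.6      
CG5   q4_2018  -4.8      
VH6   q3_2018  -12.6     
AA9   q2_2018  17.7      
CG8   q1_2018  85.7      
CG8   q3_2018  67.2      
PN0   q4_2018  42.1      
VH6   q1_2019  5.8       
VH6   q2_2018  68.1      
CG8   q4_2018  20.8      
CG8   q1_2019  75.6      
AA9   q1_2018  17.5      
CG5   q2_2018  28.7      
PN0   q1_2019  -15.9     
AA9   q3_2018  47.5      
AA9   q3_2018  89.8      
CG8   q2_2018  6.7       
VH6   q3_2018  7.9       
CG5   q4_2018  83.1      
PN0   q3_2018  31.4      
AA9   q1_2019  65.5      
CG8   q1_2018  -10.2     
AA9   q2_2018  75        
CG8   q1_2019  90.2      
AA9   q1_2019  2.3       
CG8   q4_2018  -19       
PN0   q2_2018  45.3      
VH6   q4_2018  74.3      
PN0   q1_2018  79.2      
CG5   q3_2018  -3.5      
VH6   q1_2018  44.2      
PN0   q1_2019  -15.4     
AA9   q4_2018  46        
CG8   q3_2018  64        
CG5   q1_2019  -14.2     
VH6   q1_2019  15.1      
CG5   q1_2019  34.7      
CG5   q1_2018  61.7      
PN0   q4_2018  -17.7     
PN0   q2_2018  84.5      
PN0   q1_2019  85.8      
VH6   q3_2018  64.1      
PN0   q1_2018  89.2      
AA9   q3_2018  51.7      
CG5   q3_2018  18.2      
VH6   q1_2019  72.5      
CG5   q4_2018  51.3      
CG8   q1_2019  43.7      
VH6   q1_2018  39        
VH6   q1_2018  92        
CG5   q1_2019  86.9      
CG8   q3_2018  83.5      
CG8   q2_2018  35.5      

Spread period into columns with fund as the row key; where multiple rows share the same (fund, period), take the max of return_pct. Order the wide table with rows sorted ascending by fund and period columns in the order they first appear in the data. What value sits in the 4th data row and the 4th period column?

With rows sorted ascending by fund, row 4 is fund=PN0. period columns in first-appearance order: q4_2018, q2_2018, q1_2018, q3_2018, q1_2019; column 4 is q3_2018.
Long rows with fund=PN0, period=q3_2018: max(86.4, 98.5, 31.4) = 98.5.

98.5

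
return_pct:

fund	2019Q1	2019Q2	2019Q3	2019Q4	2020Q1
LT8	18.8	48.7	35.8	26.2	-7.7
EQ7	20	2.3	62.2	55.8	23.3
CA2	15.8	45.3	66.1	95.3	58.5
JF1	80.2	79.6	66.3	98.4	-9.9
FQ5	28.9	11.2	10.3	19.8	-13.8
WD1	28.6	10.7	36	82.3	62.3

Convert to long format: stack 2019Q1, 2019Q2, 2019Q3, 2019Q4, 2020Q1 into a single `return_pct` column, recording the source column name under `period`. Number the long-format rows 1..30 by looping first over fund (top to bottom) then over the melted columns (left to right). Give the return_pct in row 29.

82.3

30 rows total (6 × 5). Row 29: index ⌊(29-1)/5⌋ = 5 into fund → WD1; (29-1) mod 5 = 3 into the melted columns → 2019Q4.
So row 29 is (WD1, 2019Q4, 82.3); return_pct = 82.3.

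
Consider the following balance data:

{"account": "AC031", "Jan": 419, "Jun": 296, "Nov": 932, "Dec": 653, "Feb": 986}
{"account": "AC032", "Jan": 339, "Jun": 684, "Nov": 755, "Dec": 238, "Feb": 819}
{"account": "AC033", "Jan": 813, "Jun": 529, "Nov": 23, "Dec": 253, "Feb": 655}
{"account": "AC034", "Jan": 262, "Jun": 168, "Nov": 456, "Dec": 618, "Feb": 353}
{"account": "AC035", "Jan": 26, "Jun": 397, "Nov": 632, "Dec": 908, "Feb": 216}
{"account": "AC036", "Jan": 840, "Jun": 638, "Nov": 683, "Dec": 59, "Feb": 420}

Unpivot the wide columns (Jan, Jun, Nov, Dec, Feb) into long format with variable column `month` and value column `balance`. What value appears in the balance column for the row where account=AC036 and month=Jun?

Unpivoting turns each (account, wide-column) pair into one long row.
The wide cell at row AC036, column Jun holds 638, so the long row (AC036, Jun) has balance=638.

638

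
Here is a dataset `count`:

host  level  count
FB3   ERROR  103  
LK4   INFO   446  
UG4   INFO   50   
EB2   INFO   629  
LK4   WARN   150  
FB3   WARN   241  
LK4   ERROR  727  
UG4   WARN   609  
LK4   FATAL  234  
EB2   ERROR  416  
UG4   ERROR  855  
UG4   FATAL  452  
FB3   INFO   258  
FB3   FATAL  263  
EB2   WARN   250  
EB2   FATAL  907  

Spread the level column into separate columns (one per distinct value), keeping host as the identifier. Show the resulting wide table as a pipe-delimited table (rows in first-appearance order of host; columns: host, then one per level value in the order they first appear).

Columns: host plus the 4 distinct level values (ERROR, INFO, WARN, FATAL).
For example, row FB3 column ERROR takes count=103 from the long row (FB3, ERROR).

| host | ERROR | INFO | WARN | FATAL |
| FB3 | 103 | 258 | 241 | 263 |
| LK4 | 727 | 446 | 150 | 234 |
| UG4 | 855 | 50 | 609 | 452 |
| EB2 | 416 | 629 | 250 | 907 |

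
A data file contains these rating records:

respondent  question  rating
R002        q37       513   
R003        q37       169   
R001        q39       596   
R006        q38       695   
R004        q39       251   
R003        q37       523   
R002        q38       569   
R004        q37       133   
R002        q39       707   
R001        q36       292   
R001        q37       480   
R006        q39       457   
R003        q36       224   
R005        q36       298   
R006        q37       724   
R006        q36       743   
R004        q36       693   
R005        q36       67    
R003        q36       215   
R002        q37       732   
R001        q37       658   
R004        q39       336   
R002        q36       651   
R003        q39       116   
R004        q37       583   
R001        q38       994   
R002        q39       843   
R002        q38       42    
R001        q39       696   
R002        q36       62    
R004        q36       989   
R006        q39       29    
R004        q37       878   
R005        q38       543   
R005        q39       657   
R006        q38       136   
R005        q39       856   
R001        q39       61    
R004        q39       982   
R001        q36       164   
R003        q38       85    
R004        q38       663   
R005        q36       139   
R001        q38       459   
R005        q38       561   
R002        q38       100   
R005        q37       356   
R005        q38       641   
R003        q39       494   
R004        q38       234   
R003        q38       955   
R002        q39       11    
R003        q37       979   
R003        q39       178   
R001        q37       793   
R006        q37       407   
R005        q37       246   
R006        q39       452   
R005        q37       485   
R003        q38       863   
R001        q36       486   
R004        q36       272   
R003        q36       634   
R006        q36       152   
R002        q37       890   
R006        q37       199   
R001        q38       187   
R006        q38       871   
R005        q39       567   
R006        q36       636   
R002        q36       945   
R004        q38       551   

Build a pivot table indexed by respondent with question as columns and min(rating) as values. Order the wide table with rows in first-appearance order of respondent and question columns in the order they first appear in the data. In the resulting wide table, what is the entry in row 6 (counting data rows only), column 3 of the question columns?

With rows in first-appearance order of respondent, row 6 is respondent=R005. question columns in first-appearance order: q37, q39, q38, q36; column 3 is q38.
Long rows with respondent=R005, question=q38: min(543, 561, 641) = 543.

543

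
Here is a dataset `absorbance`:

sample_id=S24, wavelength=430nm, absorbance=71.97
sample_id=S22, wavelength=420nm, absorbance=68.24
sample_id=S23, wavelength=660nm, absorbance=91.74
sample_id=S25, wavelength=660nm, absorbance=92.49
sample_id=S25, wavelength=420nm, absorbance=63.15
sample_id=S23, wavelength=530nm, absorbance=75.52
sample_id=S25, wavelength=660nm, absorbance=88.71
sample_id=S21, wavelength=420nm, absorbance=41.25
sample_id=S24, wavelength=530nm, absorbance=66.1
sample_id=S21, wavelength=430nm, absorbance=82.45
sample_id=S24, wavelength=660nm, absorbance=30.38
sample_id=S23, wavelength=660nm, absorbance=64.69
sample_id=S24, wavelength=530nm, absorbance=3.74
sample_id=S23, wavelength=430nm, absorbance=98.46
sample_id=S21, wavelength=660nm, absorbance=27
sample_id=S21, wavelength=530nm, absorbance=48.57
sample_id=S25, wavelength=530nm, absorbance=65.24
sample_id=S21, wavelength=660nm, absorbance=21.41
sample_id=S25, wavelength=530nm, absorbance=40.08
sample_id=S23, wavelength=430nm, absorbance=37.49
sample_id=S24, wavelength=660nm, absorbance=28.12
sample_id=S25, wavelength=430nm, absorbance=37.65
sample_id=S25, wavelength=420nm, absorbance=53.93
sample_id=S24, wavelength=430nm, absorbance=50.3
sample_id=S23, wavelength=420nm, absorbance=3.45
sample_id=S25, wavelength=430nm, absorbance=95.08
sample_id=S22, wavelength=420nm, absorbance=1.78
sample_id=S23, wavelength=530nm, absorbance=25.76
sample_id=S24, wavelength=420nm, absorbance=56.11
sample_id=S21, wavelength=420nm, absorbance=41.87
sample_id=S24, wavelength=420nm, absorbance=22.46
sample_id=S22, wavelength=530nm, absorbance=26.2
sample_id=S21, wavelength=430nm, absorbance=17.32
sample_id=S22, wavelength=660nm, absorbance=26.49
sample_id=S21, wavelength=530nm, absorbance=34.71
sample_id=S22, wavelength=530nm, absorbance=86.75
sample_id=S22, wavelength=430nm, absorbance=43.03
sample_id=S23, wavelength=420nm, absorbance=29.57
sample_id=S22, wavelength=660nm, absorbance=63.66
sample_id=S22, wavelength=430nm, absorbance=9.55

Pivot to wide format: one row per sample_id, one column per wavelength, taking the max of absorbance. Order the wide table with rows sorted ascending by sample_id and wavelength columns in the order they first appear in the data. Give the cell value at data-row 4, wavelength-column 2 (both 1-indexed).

With rows sorted ascending by sample_id, row 4 is sample_id=S24. wavelength columns in first-appearance order: 430nm, 420nm, 660nm, 530nm; column 2 is 420nm.
Long rows with sample_id=S24, wavelength=420nm: max(56.11, 22.46) = 56.11.

56.11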